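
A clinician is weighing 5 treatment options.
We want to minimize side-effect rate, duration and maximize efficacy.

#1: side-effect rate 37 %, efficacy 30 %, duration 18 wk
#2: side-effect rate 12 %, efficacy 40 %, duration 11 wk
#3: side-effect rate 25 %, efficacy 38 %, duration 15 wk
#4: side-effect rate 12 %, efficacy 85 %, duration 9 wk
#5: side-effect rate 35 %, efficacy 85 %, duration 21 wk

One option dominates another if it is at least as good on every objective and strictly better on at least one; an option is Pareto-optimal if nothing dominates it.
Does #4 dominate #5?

#4 vs #5: side-effect rate 12≤35, efficacy 85≥85, duration 9≤21 — #4 is at least as good on every objective with at least one strict improvement.

Yes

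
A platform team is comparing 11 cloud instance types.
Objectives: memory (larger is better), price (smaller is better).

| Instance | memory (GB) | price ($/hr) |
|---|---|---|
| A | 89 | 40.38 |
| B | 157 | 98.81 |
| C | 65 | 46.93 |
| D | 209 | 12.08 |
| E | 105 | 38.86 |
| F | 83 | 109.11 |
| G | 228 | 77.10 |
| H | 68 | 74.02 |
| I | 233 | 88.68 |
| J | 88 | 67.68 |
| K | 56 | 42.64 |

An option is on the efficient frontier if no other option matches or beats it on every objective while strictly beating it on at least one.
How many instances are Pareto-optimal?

3

A: dominated by D (memory 209≥89, price 12.08≤40.38).
B: dominated by D (memory 209≥157, price 12.08≤98.81).
C: dominated by A (memory 89≥65, price 40.38≤46.93).
D: not dominated (best price).
E: dominated by D (memory 209≥105, price 12.08≤38.86).
F: dominated by A (memory 89≥83, price 40.38≤109.11).
G: not dominated.
H: dominated by A (memory 89≥68, price 40.38≤74.02).
I: not dominated (best memory).
J: dominated by A (memory 89≥88, price 40.38≤67.68).
K: dominated by A (memory 89≥56, price 40.38≤42.64).
Pareto-optimal: D, G, I → 3.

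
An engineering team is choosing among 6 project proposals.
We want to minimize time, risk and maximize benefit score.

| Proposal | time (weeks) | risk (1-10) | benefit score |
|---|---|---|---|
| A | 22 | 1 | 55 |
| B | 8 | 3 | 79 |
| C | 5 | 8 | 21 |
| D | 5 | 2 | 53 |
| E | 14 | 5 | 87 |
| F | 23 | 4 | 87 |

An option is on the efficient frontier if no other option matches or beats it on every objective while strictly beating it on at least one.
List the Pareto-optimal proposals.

A, B, D, E, F

A: not dominated (best risk).
B: not dominated.
C: dominated by D (time 5≤5, risk 2≤8, benefit score 53≥21).
D: not dominated.
E: not dominated.
F: not dominated.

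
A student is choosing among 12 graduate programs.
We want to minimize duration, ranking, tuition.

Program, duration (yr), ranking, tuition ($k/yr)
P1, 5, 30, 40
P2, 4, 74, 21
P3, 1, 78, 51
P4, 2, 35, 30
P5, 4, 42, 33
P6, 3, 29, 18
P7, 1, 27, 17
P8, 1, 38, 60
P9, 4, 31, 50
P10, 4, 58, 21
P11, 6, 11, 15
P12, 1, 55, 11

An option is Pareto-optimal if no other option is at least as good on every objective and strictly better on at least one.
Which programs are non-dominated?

P1: dominated by P6 (duration 3≤5, ranking 29≤30, tuition 18≤40).
P2: dominated by P6 (duration 3≤4, ranking 29≤74, tuition 18≤21).
P3: dominated by P7 (duration 1≤1, ranking 27≤78, tuition 17≤51).
P4: dominated by P7 (duration 1≤2, ranking 27≤35, tuition 17≤30).
P5: dominated by P4 (duration 2≤4, ranking 35≤42, tuition 30≤33).
P6: dominated by P7 (duration 1≤3, ranking 27≤29, tuition 17≤18).
P7: not dominated.
P8: dominated by P7 (duration 1≤1, ranking 27≤38, tuition 17≤60).
P9: dominated by P6 (duration 3≤4, ranking 29≤31, tuition 18≤50).
P10: dominated by P6 (duration 3≤4, ranking 29≤58, tuition 18≤21).
P11: not dominated (best ranking).
P12: not dominated (best tuition).

P7, P11, P12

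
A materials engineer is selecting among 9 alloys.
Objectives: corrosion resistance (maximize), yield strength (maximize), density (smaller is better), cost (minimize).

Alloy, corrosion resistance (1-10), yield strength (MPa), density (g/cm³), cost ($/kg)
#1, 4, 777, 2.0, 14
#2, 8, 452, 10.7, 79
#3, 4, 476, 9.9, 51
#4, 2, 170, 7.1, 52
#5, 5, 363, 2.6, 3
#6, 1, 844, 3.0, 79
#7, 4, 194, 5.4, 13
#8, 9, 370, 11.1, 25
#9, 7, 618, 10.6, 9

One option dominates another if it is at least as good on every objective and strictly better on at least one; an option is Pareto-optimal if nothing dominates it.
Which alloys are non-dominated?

#1, #2, #5, #6, #8, #9

#1: not dominated (best density).
#2: not dominated.
#3: dominated by #1 (corrosion resistance 4≥4, yield strength 777≥476, density 2.0≤9.9, cost 14≤51).
#4: dominated by #1 (corrosion resistance 4≥2, yield strength 777≥170, density 2.0≤7.1, cost 14≤52).
#5: not dominated (best cost).
#6: not dominated (best yield strength).
#7: dominated by #5 (corrosion resistance 5≥4, yield strength 363≥194, density 2.6≤5.4, cost 3≤13).
#8: not dominated (best corrosion resistance).
#9: not dominated.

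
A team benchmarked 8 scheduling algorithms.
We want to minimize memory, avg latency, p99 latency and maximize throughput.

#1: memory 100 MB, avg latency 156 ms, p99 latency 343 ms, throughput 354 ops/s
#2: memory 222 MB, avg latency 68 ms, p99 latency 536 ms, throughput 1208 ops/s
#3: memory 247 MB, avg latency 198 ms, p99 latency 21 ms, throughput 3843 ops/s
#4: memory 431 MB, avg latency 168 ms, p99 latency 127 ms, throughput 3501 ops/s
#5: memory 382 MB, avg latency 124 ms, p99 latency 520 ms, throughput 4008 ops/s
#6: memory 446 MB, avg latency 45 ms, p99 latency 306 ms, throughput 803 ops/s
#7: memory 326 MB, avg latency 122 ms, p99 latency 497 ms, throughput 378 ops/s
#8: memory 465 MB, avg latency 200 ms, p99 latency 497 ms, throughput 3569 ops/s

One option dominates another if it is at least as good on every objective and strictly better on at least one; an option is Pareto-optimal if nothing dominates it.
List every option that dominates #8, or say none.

#3: memory 247≤465, avg latency 198≤200, p99 latency 21≤497, throughput 3843≥3569 — dominates #8.
Others (#1, #2, #4, #5, #6, #7) are each worse than #8 on at least one objective.

#3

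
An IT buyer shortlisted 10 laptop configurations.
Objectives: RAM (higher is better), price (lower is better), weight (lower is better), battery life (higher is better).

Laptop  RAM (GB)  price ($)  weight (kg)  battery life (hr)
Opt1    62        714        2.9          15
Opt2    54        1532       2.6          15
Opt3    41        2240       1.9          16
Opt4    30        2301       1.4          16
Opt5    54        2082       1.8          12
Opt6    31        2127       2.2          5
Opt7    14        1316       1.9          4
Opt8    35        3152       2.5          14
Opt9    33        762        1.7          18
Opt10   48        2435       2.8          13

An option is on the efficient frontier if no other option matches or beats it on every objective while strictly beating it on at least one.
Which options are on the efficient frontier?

Opt1: not dominated (best RAM).
Opt2: not dominated.
Opt3: not dominated.
Opt4: not dominated (best weight).
Opt5: not dominated.
Opt6: dominated by Opt5 (RAM 54≥31, price 2082≤2127, weight 1.8≤2.2, battery life 12≥5).
Opt7: dominated by Opt9 (RAM 33≥14, price 762≤1316, weight 1.7≤1.9, battery life 18≥4).
Opt8: dominated by Opt3 (RAM 41≥35, price 2240≤3152, weight 1.9≤2.5, battery life 16≥14).
Opt9: not dominated (best battery life).
Opt10: dominated by Opt2 (RAM 54≥48, price 1532≤2435, weight 2.6≤2.8, battery life 15≥13).

Opt1, Opt2, Opt3, Opt4, Opt5, Opt9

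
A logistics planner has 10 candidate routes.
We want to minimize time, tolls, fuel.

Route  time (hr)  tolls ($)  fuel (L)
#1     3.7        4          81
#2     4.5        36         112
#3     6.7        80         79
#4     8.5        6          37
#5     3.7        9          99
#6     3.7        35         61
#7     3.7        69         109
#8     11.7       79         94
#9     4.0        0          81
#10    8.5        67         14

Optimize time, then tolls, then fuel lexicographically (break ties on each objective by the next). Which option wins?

First minimize time: best is 3.7, kept {#1, #5, #6, #7}.
Then minimize tolls: best is 4, kept {#1}.

#1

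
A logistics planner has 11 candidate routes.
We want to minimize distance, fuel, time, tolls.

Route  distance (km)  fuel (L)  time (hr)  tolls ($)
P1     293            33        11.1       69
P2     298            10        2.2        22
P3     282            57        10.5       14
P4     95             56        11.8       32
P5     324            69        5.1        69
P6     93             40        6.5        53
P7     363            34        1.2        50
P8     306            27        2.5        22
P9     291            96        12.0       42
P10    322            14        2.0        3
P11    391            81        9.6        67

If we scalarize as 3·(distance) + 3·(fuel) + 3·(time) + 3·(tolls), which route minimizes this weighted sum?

P6

P1: 3·293 + 3·33 + 3·11.1 + 3·69 = 1218.3
P2: 3·298 + 3·10 + 3·2.2 + 3·22 = 996.6
P3: 3·282 + 3·57 + 3·10.5 + 3·14 = 1090.5
P4: 3·95 + 3·56 + 3·11.8 + 3·32 = 584.4
P5: 3·324 + 3·69 + 3·5.1 + 3·69 = 1401.3
P6: 3·93 + 3·40 + 3·6.5 + 3·53 = 577.5
P7: 3·363 + 3·34 + 3·1.2 + 3·50 = 1344.6
P8: 3·306 + 3·27 + 3·2.5 + 3·22 = 1072.5
P9: 3·291 + 3·96 + 3·12.0 + 3·42 = 1323.0
P10: 3·322 + 3·14 + 3·2.0 + 3·3 = 1023.0
P11: 3·391 + 3·81 + 3·9.6 + 3·67 = 1645.8
Lowest: P6 at 577.5.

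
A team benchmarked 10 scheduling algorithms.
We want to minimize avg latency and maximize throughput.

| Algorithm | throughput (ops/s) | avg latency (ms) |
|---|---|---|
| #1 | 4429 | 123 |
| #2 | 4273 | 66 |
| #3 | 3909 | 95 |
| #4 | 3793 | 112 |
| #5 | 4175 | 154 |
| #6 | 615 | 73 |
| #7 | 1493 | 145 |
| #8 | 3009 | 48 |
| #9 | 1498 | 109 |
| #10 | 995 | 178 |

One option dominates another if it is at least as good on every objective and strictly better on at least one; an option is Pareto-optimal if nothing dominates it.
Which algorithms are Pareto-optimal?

#1: not dominated (best throughput).
#2: not dominated.
#3: dominated by #2 (throughput 4273≥3909, avg latency 66≤95).
#4: dominated by #2 (throughput 4273≥3793, avg latency 66≤112).
#5: dominated by #1 (throughput 4429≥4175, avg latency 123≤154).
#6: dominated by #2 (throughput 4273≥615, avg latency 66≤73).
#7: dominated by #1 (throughput 4429≥1493, avg latency 123≤145).
#8: not dominated (best avg latency).
#9: dominated by #2 (throughput 4273≥1498, avg latency 66≤109).
#10: dominated by #1 (throughput 4429≥995, avg latency 123≤178).

#1, #2, #8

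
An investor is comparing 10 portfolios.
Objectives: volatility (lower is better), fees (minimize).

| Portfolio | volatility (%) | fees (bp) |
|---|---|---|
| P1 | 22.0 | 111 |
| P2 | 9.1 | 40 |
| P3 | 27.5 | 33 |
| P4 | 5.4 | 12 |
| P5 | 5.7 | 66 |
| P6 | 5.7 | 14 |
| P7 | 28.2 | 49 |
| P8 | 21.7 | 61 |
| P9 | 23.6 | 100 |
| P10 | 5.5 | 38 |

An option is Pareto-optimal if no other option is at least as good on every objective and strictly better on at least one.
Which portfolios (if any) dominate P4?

P1: worse on volatility (22.0 vs 5.4).
P2: worse on volatility (9.1 vs 5.4).
P3: worse on volatility (27.5 vs 5.4).
P5: worse on volatility (5.7 vs 5.4).
P6: worse on volatility (5.7 vs 5.4).
P7: worse on volatility (28.2 vs 5.4).
P8: worse on volatility (21.7 vs 5.4).
P9: worse on volatility (23.6 vs 5.4).
P10: worse on volatility (5.5 vs 5.4).
No option dominates P4.

none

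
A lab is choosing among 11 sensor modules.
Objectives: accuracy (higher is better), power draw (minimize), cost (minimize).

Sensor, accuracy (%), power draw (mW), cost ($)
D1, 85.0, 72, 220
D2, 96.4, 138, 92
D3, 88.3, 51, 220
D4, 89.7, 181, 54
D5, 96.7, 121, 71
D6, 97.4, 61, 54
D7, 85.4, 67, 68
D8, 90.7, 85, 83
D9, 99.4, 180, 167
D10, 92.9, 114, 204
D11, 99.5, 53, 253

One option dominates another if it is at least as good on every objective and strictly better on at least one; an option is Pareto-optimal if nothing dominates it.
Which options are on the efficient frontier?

D1: dominated by D3 (accuracy 88.3≥85.0, power draw 51≤72, cost 220≤220).
D2: dominated by D5 (accuracy 96.7≥96.4, power draw 121≤138, cost 71≤92).
D3: not dominated (best power draw).
D4: dominated by D6 (accuracy 97.4≥89.7, power draw 61≤181, cost 54≤54).
D5: dominated by D6 (accuracy 97.4≥96.7, power draw 61≤121, cost 54≤71).
D6: not dominated.
D7: dominated by D6 (accuracy 97.4≥85.4, power draw 61≤67, cost 54≤68).
D8: dominated by D6 (accuracy 97.4≥90.7, power draw 61≤85, cost 54≤83).
D9: not dominated.
D10: dominated by D6 (accuracy 97.4≥92.9, power draw 61≤114, cost 54≤204).
D11: not dominated (best accuracy).

D3, D6, D9, D11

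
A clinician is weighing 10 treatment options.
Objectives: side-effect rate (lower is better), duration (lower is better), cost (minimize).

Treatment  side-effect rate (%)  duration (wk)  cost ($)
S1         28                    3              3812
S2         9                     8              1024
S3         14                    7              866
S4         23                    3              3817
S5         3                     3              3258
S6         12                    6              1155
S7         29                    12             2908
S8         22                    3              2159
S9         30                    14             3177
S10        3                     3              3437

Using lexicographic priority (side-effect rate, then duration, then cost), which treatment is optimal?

First minimize side-effect rate: best is 3, kept {S5, S10}.
Then minimize duration: best is 3, kept {S5, S10}.
Then minimize cost: best is 3258, kept {S5}.

S5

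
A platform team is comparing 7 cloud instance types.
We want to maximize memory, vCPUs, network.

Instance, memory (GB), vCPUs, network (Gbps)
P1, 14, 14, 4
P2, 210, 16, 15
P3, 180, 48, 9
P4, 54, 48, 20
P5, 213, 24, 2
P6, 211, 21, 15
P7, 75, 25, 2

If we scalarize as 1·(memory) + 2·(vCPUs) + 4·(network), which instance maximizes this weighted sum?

P6

P1: 1·14 + 2·14 + 4·4 = 58
P2: 1·210 + 2·16 + 4·15 = 302
P3: 1·180 + 2·48 + 4·9 = 312
P4: 1·54 + 2·48 + 4·20 = 230
P5: 1·213 + 2·24 + 4·2 = 269
P6: 1·211 + 2·21 + 4·15 = 313
P7: 1·75 + 2·25 + 4·2 = 133
Highest: P6 at 313.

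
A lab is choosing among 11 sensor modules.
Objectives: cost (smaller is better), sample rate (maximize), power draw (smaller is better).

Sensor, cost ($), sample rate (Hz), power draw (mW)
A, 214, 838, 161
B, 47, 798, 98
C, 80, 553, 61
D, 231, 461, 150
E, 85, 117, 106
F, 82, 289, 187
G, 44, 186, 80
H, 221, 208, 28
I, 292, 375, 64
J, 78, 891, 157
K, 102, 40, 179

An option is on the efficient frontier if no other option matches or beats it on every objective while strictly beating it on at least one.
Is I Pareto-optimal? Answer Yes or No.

No

C vs I: cost 80≤292, sample rate 553≥375, power draw 61≤64 — C is at least as good on every objective and strictly better on at least one, so C dominates I.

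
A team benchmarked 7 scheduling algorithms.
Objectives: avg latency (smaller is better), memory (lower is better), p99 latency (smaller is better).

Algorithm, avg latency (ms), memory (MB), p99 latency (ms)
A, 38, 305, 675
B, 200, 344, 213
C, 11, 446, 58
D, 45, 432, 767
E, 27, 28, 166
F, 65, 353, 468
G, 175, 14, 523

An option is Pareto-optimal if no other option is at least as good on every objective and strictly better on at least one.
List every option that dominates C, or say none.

A: worse on avg latency (38 vs 11).
B: worse on avg latency (200 vs 11).
D: worse on avg latency (45 vs 11).
E: worse on avg latency (27 vs 11).
F: worse on avg latency (65 vs 11).
G: worse on avg latency (175 vs 11).
No option dominates C.

none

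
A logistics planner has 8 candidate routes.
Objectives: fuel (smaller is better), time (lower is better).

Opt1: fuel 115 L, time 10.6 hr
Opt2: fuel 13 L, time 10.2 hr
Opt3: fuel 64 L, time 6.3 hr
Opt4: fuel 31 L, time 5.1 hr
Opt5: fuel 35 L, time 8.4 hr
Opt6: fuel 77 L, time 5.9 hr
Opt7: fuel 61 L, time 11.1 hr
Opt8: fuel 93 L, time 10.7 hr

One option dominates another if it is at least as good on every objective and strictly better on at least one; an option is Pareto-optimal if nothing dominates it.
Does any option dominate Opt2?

Opt1: worse on fuel (115 vs 13).
Opt3: worse on fuel (64 vs 13).
Opt4: worse on fuel (31 vs 13).
Opt5: worse on fuel (35 vs 13).
Opt6: worse on fuel (77 vs 13).
Opt7: worse on fuel (61 vs 13).
Opt8: worse on fuel (93 vs 13).
No option is at least as good as Opt2 on every objective and strictly better on one.

No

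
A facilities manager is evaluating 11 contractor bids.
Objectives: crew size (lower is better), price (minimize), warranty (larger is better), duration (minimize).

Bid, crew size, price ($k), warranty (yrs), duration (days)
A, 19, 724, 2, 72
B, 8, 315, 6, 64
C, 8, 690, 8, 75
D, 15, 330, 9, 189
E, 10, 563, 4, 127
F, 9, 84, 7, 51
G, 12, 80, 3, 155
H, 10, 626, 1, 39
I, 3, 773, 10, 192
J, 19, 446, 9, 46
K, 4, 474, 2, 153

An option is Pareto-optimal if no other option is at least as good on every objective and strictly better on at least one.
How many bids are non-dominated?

9

A: dominated by B (crew size 8≤19, price 315≤724, warranty 6≥2, duration 64≤72).
B: not dominated.
C: not dominated.
D: not dominated.
E: dominated by B (crew size 8≤10, price 315≤563, warranty 6≥4, duration 64≤127).
F: not dominated.
G: not dominated (best price).
H: not dominated (best duration).
I: not dominated (best crew size).
J: not dominated.
K: not dominated.
Pareto-optimal: B, C, D, F, G, H, I, J, K → 9.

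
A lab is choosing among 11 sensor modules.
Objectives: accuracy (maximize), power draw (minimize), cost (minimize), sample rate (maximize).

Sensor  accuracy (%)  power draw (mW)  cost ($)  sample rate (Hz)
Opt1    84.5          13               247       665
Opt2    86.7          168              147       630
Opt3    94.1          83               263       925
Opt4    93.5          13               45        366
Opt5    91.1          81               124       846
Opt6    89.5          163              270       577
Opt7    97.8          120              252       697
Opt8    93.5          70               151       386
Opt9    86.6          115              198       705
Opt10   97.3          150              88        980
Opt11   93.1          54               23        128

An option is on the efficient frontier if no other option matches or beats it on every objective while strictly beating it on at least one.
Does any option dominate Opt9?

Yes

Opt5 vs Opt9: accuracy 91.1≥86.6, power draw 81≤115, cost 124≤198, sample rate 846≥705 — Opt5 is at least as good on every objective and strictly better on at least one, so Opt5 dominates Opt9.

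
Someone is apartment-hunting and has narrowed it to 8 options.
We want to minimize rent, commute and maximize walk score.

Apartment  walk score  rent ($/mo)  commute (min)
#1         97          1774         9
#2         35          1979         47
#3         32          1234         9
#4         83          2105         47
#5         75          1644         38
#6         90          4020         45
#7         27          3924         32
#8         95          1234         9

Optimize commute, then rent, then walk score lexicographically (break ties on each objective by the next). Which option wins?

First minimize commute: best is 9, kept {#1, #3, #8}.
Then minimize rent: best is 1234, kept {#3, #8}.
Then maximize walk score: best is 95, kept {#8}.

#8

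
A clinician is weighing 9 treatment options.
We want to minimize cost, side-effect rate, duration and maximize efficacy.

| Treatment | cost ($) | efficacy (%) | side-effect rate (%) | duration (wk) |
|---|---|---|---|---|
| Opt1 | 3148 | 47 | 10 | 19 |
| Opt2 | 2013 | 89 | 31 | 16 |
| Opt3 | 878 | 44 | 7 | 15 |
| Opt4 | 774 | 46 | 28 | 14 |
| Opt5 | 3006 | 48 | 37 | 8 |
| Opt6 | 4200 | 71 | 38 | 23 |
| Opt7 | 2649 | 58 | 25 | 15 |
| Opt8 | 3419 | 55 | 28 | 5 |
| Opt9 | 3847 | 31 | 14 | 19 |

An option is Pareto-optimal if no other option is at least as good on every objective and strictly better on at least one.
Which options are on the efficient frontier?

Opt1, Opt2, Opt3, Opt4, Opt5, Opt7, Opt8

Opt1: not dominated.
Opt2: not dominated (best efficacy).
Opt3: not dominated (best side-effect rate).
Opt4: not dominated (best cost).
Opt5: not dominated.
Opt6: dominated by Opt2 (cost 2013≤4200, efficacy 89≥71, side-effect rate 31≤38, duration 16≤23).
Opt7: not dominated.
Opt8: not dominated (best duration).
Opt9: dominated by Opt1 (cost 3148≤3847, efficacy 47≥31, side-effect rate 10≤14, duration 19≤19).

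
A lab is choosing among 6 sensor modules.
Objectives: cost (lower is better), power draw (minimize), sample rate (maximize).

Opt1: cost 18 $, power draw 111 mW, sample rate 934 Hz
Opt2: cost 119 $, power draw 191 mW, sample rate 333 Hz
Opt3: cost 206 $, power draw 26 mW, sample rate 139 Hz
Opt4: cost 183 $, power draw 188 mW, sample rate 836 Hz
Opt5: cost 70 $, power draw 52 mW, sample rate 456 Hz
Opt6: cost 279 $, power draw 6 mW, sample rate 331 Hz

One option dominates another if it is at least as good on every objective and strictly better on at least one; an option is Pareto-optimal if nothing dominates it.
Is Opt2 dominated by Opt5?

Yes

Opt5 vs Opt2: cost 70≤119, power draw 52≤191, sample rate 456≥333 — Opt5 is at least as good on every objective with at least one strict improvement.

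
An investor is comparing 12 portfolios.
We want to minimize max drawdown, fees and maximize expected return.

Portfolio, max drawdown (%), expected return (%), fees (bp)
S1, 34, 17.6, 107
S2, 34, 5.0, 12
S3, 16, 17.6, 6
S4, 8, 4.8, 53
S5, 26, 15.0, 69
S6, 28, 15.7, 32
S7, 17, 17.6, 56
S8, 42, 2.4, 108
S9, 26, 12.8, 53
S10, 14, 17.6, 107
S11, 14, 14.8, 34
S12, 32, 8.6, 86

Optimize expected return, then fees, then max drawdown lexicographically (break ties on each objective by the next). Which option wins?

S3

First maximize expected return: best is 17.6, kept {S1, S3, S7, S10}.
Then minimize fees: best is 6, kept {S3}.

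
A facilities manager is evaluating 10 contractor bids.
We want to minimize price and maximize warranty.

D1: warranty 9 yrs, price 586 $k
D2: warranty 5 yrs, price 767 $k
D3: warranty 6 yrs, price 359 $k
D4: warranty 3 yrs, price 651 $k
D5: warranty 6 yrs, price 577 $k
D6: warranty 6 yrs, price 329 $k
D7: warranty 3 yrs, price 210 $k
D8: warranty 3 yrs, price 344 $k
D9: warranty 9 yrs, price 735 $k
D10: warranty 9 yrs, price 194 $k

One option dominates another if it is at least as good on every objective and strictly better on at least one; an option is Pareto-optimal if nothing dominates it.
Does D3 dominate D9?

No

D3 vs D9: D3 is worse on warranty (6 vs 9), so it does not dominate D9.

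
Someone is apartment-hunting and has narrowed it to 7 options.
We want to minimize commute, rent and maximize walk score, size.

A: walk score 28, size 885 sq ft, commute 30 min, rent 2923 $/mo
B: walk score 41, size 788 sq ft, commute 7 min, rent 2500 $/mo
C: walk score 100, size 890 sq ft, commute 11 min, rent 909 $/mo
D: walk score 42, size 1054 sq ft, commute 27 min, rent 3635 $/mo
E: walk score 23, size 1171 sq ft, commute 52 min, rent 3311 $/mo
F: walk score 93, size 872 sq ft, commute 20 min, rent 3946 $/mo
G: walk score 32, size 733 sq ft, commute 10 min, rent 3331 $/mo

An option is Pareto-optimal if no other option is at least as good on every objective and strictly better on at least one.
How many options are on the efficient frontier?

A: dominated by C (walk score 100≥28, size 890≥885, commute 11≤30, rent 909≤2923).
B: not dominated (best commute).
C: not dominated (best walk score).
D: not dominated.
E: not dominated (best size).
F: dominated by C (walk score 100≥93, size 890≥872, commute 11≤20, rent 909≤3946).
G: dominated by B (walk score 41≥32, size 788≥733, commute 7≤10, rent 2500≤3331).
Pareto-optimal: B, C, D, E → 4.

4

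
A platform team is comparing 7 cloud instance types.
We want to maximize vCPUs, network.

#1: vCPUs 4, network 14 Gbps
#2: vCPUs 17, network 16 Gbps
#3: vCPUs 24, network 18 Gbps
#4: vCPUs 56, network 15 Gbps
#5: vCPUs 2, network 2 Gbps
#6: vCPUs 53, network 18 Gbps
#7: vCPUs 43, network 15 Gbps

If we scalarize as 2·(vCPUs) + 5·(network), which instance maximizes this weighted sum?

#6

#1: 2·4 + 5·14 = 78
#2: 2·17 + 5·16 = 114
#3: 2·24 + 5·18 = 138
#4: 2·56 + 5·15 = 187
#5: 2·2 + 5·2 = 14
#6: 2·53 + 5·18 = 196
#7: 2·43 + 5·15 = 161
Highest: #6 at 196.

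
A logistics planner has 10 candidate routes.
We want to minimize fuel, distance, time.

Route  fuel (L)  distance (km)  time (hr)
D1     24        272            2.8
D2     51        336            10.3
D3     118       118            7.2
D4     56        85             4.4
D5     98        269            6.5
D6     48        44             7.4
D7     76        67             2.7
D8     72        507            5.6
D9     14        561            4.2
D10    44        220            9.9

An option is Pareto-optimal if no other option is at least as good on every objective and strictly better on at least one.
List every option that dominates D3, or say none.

D4: fuel 56≤118, distance 85≤118, time 4.4≤7.2 — dominates D3.
D7: fuel 76≤118, distance 67≤118, time 2.7≤7.2 — dominates D3.
Others (D1, D2, D5, D6, D8, D9, D10) are each worse than D3 on at least one objective.

D4, D7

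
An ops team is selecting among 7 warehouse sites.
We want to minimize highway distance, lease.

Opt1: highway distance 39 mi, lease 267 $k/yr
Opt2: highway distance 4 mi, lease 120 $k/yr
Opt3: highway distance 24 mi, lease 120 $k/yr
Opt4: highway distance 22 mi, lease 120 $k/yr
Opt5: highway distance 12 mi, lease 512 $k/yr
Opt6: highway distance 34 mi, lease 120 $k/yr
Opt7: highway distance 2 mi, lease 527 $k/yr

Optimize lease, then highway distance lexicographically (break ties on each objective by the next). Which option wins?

First minimize lease: best is 120, kept {Opt2, Opt3, Opt4, Opt6}.
Then minimize highway distance: best is 4, kept {Opt2}.

Opt2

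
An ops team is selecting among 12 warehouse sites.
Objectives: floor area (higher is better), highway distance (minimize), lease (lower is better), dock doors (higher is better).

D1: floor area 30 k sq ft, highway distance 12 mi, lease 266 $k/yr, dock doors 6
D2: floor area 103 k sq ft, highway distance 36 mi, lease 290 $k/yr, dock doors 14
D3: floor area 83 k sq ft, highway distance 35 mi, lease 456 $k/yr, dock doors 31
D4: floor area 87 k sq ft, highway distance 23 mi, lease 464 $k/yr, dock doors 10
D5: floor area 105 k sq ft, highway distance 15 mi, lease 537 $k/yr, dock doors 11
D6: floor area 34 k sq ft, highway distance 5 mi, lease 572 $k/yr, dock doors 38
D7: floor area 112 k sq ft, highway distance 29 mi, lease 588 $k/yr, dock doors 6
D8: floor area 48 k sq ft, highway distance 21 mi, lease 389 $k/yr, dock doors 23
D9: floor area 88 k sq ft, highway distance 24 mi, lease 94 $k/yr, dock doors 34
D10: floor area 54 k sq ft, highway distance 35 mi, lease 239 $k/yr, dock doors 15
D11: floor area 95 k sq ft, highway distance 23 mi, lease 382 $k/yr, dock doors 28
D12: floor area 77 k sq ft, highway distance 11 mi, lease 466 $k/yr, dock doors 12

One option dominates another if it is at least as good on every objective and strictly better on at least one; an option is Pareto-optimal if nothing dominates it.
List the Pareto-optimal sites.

D1, D2, D5, D6, D7, D8, D9, D11, D12

D1: not dominated.
D2: not dominated.
D3: dominated by D9 (floor area 88≥83, highway distance 24≤35, lease 94≤456, dock doors 34≥31).
D4: dominated by D11 (floor area 95≥87, highway distance 23≤23, lease 382≤464, dock doors 28≥10).
D5: not dominated.
D6: not dominated (best highway distance).
D7: not dominated (best floor area).
D8: not dominated.
D9: not dominated (best lease).
D10: dominated by D9 (floor area 88≥54, highway distance 24≤35, lease 94≤239, dock doors 34≥15).
D11: not dominated.
D12: not dominated.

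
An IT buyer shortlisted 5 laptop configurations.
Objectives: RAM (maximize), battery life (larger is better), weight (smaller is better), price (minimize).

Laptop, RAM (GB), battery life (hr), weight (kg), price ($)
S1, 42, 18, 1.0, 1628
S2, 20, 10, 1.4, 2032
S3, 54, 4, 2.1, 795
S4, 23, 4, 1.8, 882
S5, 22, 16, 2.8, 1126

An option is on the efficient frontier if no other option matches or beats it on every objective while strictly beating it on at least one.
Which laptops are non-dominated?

S1: not dominated (best battery life).
S2: dominated by S1 (RAM 42≥20, battery life 18≥10, weight 1.0≤1.4, price 1628≤2032).
S3: not dominated (best RAM).
S4: not dominated.
S5: not dominated.

S1, S3, S4, S5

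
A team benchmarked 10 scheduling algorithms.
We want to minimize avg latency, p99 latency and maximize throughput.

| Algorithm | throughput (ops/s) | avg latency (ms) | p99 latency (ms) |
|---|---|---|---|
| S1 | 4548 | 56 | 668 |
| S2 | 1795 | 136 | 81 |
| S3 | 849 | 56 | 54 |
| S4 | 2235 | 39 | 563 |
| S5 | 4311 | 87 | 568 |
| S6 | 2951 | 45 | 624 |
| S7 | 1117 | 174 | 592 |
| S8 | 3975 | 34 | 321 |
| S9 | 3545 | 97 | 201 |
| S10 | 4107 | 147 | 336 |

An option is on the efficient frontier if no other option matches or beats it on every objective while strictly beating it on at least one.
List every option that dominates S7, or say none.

S2, S4, S5, S8, S9, S10

S2: throughput 1795≥1117, avg latency 136≤174, p99 latency 81≤592 — dominates S7.
S4: throughput 2235≥1117, avg latency 39≤174, p99 latency 563≤592 — dominates S7.
S5: throughput 4311≥1117, avg latency 87≤174, p99 latency 568≤592 — dominates S7.
S8: throughput 3975≥1117, avg latency 34≤174, p99 latency 321≤592 — dominates S7.
S9: throughput 3545≥1117, avg latency 97≤174, p99 latency 201≤592 — dominates S7.
S10: throughput 4107≥1117, avg latency 147≤174, p99 latency 336≤592 — dominates S7.
Others (S1, S3, S6) are each worse than S7 on at least one objective.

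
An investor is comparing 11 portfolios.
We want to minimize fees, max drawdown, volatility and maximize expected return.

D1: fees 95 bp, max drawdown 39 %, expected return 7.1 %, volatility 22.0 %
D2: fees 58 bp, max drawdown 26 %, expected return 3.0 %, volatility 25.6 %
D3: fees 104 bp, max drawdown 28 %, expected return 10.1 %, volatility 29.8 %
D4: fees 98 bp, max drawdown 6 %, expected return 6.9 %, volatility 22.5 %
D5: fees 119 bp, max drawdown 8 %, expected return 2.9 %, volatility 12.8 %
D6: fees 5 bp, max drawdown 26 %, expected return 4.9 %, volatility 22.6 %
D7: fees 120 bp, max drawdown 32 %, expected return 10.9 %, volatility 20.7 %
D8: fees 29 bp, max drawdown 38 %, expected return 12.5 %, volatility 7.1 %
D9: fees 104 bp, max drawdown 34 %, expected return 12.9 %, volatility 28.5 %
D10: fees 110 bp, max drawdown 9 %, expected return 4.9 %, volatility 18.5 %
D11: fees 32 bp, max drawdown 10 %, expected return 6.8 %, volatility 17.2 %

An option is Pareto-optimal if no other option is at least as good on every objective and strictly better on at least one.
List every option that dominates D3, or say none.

D1: worse on max drawdown (39 vs 28).
D2: worse on expected return (3.0 vs 10.1).
D4: worse on expected return (6.9 vs 10.1).
D5: worse on fees (119 vs 104).
D6: worse on expected return (4.9 vs 10.1).
D7: worse on fees (120 vs 104).
D8: worse on max drawdown (38 vs 28).
D9: worse on max drawdown (34 vs 28).
D10: worse on fees (110 vs 104).
D11: worse on expected return (6.8 vs 10.1).
No option dominates D3.

none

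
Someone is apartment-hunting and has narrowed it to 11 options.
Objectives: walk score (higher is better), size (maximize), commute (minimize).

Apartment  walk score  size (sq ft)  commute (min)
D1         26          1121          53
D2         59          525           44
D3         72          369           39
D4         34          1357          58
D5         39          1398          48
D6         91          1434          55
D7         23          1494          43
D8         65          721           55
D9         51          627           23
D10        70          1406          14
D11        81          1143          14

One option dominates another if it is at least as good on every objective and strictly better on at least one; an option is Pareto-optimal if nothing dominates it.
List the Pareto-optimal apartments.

D1: dominated by D5 (walk score 39≥26, size 1398≥1121, commute 48≤53).
D2: dominated by D10 (walk score 70≥59, size 1406≥525, commute 14≤44).
D3: dominated by D11 (walk score 81≥72, size 1143≥369, commute 14≤39).
D4: dominated by D5 (walk score 39≥34, size 1398≥1357, commute 48≤58).
D5: dominated by D10 (walk score 70≥39, size 1406≥1398, commute 14≤48).
D6: not dominated (best walk score).
D7: not dominated (best size).
D8: dominated by D6 (walk score 91≥65, size 1434≥721, commute 55≤55).
D9: dominated by D10 (walk score 70≥51, size 1406≥627, commute 14≤23).
D10: not dominated.
D11: not dominated.

D6, D7, D10, D11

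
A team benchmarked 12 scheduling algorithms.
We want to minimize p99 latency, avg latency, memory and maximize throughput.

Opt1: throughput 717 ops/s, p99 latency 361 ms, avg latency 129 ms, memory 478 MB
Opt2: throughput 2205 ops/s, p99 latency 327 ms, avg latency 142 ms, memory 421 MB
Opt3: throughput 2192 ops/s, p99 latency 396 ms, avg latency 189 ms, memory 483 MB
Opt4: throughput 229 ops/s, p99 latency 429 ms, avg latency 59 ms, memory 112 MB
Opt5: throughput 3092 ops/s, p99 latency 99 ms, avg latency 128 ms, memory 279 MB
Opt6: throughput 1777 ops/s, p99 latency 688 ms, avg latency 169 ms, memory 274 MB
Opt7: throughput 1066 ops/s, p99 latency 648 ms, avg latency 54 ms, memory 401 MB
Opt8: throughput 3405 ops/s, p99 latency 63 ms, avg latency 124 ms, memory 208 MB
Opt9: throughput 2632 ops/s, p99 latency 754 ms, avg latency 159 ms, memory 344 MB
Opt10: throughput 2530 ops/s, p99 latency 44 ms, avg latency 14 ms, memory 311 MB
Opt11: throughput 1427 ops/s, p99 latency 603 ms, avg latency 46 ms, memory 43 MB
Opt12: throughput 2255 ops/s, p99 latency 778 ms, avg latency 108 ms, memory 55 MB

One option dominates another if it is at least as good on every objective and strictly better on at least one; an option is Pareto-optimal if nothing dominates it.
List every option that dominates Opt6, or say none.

Opt8: throughput 3405≥1777, p99 latency 63≤688, avg latency 124≤169, memory 208≤274 — dominates Opt6.
Others (Opt1, Opt2, Opt3, Opt4, Opt5, Opt7, Opt9, Opt10, Opt11, Opt12) are each worse than Opt6 on at least one objective.

Opt8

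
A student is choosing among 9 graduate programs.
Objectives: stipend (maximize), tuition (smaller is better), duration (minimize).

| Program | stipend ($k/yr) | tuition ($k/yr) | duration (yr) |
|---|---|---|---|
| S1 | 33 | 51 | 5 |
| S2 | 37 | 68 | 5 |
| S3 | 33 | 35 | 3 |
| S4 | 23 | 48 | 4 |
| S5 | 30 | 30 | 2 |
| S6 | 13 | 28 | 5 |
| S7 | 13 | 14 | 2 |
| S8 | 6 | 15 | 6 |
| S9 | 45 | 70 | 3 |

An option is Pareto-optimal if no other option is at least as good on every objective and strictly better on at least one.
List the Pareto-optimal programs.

S1: dominated by S3 (stipend 33≥33, tuition 35≤51, duration 3≤5).
S2: not dominated.
S3: not dominated.
S4: dominated by S3 (stipend 33≥23, tuition 35≤48, duration 3≤4).
S5: not dominated.
S6: dominated by S7 (stipend 13≥13, tuition 14≤28, duration 2≤5).
S7: not dominated (best tuition).
S8: dominated by S7 (stipend 13≥6, tuition 14≤15, duration 2≤6).
S9: not dominated (best stipend).

S2, S3, S5, S7, S9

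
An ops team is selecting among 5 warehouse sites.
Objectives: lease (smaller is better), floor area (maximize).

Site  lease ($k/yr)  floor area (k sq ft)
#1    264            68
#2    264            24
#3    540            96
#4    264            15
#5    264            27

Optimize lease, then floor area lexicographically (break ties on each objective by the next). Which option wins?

#1

First minimize lease: best is 264, kept {#1, #2, #4, #5}.
Then maximize floor area: best is 68, kept {#1}.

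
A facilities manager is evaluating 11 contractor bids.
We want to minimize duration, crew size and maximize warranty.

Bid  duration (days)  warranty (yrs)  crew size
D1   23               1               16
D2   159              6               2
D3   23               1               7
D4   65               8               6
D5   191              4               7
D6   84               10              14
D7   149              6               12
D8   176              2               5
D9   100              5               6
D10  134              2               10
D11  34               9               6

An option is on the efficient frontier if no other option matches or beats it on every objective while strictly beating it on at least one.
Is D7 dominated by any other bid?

Yes

D4 vs D7: duration 65≤149, warranty 8≥6, crew size 6≤12 — D4 is at least as good on every objective and strictly better on at least one, so D4 dominates D7.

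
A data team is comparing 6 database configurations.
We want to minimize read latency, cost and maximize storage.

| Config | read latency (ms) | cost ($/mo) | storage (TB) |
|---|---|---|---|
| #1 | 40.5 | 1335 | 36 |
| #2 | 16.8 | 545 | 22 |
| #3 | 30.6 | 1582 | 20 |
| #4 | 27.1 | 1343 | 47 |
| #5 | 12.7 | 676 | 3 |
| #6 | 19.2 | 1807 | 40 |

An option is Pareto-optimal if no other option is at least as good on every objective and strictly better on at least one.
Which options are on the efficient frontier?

#1: not dominated.
#2: not dominated (best cost).
#3: dominated by #2 (read latency 16.8≤30.6, cost 545≤1582, storage 22≥20).
#4: not dominated (best storage).
#5: not dominated (best read latency).
#6: not dominated.

#1, #2, #4, #5, #6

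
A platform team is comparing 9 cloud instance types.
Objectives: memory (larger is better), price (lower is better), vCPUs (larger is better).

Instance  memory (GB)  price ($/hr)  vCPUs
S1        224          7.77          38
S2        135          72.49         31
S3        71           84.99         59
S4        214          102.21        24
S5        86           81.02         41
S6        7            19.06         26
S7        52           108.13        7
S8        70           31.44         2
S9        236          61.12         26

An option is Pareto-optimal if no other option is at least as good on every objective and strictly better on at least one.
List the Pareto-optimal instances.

S1, S3, S5, S9

S1: not dominated (best price).
S2: dominated by S1 (memory 224≥135, price 7.77≤72.49, vCPUs 38≥31).
S3: not dominated (best vCPUs).
S4: dominated by S1 (memory 224≥214, price 7.77≤102.21, vCPUs 38≥24).
S5: not dominated.
S6: dominated by S1 (memory 224≥7, price 7.77≤19.06, vCPUs 38≥26).
S7: dominated by S1 (memory 224≥52, price 7.77≤108.13, vCPUs 38≥7).
S8: dominated by S1 (memory 224≥70, price 7.77≤31.44, vCPUs 38≥2).
S9: not dominated (best memory).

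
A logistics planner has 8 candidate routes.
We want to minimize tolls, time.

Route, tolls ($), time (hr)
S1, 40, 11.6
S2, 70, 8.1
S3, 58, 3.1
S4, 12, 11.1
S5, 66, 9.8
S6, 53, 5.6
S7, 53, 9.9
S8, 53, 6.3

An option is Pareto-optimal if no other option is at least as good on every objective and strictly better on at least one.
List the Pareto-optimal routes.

S1: dominated by S4 (tolls 12≤40, time 11.1≤11.6).
S2: dominated by S3 (tolls 58≤70, time 3.1≤8.1).
S3: not dominated (best time).
S4: not dominated (best tolls).
S5: dominated by S3 (tolls 58≤66, time 3.1≤9.8).
S6: not dominated.
S7: dominated by S6 (tolls 53≤53, time 5.6≤9.9).
S8: dominated by S6 (tolls 53≤53, time 5.6≤6.3).

S3, S4, S6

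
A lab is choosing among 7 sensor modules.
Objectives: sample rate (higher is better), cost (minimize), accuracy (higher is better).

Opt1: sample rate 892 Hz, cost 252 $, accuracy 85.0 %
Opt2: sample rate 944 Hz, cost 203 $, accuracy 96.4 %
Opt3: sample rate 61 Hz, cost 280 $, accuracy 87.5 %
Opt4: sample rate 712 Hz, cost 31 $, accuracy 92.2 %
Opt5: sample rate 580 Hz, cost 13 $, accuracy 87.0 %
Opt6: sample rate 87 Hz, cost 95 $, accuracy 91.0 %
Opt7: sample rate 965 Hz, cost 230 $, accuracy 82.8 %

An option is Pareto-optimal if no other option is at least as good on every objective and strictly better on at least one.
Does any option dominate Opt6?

Yes

Opt4 vs Opt6: sample rate 712≥87, cost 31≤95, accuracy 92.2≥91.0 — Opt4 is at least as good on every objective and strictly better on at least one, so Opt4 dominates Opt6.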